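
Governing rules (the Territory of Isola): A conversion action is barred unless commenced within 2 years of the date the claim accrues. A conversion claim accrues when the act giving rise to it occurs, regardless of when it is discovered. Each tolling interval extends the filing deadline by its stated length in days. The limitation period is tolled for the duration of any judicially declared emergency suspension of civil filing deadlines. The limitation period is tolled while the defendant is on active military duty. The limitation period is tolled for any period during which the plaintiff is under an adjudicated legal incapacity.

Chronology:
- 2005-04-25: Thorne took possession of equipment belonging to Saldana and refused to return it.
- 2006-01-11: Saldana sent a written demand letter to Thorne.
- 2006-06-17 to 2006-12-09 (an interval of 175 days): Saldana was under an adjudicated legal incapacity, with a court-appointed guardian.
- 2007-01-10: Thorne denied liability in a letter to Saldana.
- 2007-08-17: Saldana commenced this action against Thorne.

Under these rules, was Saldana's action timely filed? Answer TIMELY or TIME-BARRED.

TIMELY

The claim accrued on 2005-04-25, the date of the act.
Adding the 2 years base period to 2005-04-25 gives a deadline of 2007-04-25, before any tolling.
Because the plaintiff's legal incapacity ran from 2006-06-17 to 2006-12-09, the deadline is extended by 175 days to 2007-10-17.
The other events in the timeline have no effect on the limitation period under the stated rules.
The 2007-08-17 filing precedes the 2007-10-17 deadline; the claim is timely.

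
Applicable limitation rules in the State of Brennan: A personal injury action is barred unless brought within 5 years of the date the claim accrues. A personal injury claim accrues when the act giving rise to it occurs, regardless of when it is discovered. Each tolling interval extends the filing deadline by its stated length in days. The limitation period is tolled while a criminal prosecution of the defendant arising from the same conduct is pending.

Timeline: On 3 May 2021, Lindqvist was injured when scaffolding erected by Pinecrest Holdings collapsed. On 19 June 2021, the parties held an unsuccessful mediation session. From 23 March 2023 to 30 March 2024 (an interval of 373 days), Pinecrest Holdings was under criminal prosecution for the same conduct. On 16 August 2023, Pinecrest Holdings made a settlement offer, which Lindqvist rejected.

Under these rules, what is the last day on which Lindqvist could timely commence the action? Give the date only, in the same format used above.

The claim accrued on 3 May 2021, when the wrongful act occurred.
Adding the 5 years base period to 3 May 2021 gives a deadline of 3 May 2026, before any tolling.
Because the pending criminal prosecution ran from 23 March 2023 to 30 March 2024, the deadline is extended by 373 days to 11 May 2027.
The other events in the timeline have no effect on the limitation period under the stated rules.

11 May 2027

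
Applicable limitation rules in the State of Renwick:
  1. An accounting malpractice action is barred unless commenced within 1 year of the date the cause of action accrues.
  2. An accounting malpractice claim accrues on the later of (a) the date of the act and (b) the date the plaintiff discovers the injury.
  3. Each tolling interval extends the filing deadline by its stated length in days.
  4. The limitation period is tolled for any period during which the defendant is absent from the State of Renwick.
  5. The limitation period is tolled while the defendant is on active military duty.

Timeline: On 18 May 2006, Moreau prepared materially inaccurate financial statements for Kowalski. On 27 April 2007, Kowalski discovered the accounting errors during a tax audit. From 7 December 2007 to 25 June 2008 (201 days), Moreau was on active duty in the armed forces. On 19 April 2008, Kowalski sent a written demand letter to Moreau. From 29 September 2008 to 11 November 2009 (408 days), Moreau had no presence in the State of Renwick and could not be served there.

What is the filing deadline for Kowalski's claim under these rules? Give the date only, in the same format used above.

The claim accrued on 27 April 2007 — the later of the 18 May 2006 act and the 27 April 2007 discovery.
1 year from 27 April 2007 is 27 April 2008.
The period was tolled for 201 days by the defendant's active military service (7 December 2007 to 25 June 2008), pushing the deadline to 14 November 2008.
The defendant's absence from the jurisdiction from 29 September 2008 to 11 November 2009 tolled the period for 408 days, extending the deadline to 27 December 2009.
The other events in the timeline have no effect on the limitation period under the stated rules.

27 December 2009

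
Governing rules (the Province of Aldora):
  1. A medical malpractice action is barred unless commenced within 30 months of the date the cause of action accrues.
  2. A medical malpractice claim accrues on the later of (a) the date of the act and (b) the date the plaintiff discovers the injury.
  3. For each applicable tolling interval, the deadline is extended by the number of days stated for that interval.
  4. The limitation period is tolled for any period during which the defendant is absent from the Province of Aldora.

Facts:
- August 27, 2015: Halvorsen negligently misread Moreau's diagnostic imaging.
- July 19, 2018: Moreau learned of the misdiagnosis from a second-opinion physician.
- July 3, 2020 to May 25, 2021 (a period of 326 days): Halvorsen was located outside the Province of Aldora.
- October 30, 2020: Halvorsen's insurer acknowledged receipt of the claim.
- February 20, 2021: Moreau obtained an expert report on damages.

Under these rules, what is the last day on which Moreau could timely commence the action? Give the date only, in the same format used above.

The claim accrued on July 19, 2018 — the later of the August 27, 2015 act and the July 19, 2018 discovery.
The untolled deadline — 30 months after July 19, 2018 — is January 19, 2021.
The defendant's absence from the jurisdiction from July 3, 2020 to May 25, 2021 tolled the period for 326 days, extending the deadline to December 11, 2021.
None of the other events listed affects the running of the period under the stated rules.

December 11, 2021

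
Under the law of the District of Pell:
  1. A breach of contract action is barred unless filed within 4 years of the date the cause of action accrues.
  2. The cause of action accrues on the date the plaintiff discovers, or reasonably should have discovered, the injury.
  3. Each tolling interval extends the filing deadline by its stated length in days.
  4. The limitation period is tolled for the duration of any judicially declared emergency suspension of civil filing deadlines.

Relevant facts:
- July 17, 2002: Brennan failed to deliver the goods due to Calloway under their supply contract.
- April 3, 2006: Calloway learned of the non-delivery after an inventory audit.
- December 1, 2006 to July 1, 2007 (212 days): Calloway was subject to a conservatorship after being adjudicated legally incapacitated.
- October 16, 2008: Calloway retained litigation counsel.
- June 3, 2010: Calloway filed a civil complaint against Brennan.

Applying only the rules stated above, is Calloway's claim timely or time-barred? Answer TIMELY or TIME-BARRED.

The claim did not accrue until Calloway discovered the injury on April 3, 2006; the July 17, 2002 act date does not start the clock under the stated rule.
Adding the 4 years base period to April 3, 2006 gives a deadline of April 3, 2010, before any tolling.
The plaintiff's legal incapacity from December 1, 2006 to July 1, 2007 does not toll the period, because no stated rule makes the plaintiff's incapacity a tolling event.
The other events in the timeline have no effect on the limitation period under the stated rules.
The June 3, 2010 filing falls after the April 3, 2010 deadline; the claim is time-barred.

TIME-BARRED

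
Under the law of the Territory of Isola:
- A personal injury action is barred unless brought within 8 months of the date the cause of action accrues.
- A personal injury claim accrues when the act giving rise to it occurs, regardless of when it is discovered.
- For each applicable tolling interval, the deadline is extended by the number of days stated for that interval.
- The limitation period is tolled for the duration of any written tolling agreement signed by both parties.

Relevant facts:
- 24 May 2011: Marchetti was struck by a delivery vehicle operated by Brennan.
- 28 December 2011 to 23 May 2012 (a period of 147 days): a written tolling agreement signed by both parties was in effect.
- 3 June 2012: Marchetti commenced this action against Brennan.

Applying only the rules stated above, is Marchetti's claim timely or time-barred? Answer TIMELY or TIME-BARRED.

TIMELY

The claim accrued on 24 May 2011, when the wrongful act occurred.
8 months from 24 May 2011 is 24 January 2012.
The written tolling agreement from 28 December 2011 to 23 May 2012 tolled the period for 147 days, extending the deadline to 19 June 2012.
Filing on 3 June 2012 beat the 19 June 2012 deadline — the action is timely.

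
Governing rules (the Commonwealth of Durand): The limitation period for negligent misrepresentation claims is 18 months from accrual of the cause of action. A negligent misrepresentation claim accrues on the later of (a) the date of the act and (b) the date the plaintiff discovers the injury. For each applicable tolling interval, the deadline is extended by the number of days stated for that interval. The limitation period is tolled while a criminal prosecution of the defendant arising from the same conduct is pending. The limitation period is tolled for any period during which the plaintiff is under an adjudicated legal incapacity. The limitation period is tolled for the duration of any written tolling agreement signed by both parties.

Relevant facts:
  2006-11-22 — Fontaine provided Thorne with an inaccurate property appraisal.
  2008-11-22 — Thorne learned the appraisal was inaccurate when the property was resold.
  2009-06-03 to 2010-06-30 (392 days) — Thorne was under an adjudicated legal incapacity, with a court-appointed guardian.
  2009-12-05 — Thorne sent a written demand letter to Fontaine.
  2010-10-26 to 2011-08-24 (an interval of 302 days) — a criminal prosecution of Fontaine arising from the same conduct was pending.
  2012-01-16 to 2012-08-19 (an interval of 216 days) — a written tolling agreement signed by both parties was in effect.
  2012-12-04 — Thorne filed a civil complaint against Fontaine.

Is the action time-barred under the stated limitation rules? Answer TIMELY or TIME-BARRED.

The claim accrued on 2008-11-22 — the later of the 2006-11-22 act and the 2008-11-22 discovery.
The untolled deadline — 18 months after 2008-11-22 — is 2010-05-22.
The plaintiff's legal incapacity from 2009-06-03 to 2010-06-30 tolled the period for 392 days, extending the deadline to 2011-06-18.
The pending criminal prosecution from 2010-10-26 to 2011-08-24 tolled the period for 302 days, extending the deadline to 2012-04-15.
Because the written tolling agreement ran from 2012-01-16 to 2012-08-19, the deadline is extended by 216 days to 2012-11-17.
Nothing else in the chronology tolls or restarts the period.
Thorne filed on 2012-12-04, after the 2012-11-17 deadline, so the action is time-barred.

TIME-BARRED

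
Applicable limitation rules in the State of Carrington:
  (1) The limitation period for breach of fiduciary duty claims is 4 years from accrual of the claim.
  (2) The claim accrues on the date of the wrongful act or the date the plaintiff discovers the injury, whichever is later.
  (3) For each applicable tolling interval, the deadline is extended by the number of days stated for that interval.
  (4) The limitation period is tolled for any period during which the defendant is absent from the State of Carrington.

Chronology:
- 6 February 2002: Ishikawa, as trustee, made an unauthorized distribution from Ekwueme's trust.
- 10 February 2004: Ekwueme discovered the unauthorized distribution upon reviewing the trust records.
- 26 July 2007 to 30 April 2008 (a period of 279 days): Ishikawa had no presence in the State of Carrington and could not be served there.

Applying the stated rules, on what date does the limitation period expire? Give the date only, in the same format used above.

15 November 2008

Taking the later of the act (6 February 2002) and discovery (10 February 2004), the claim accrued on 10 February 2004.
4 years from 10 February 2004 is 10 February 2008.
The period was tolled for 279 days by the defendant's absence from the jurisdiction (26 July 2007 to 30 April 2008), pushing the deadline to 15 November 2008.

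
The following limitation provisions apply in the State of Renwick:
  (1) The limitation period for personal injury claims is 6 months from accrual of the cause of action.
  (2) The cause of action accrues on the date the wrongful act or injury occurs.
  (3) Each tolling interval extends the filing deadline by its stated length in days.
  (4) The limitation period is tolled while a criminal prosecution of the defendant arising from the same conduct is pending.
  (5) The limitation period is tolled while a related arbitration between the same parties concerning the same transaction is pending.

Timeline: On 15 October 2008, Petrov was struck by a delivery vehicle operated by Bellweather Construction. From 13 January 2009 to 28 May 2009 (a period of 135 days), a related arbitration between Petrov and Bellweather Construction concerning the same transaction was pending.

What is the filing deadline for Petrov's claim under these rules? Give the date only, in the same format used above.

The claim accrued on 15 October 2008, when the wrongful act occurred.
Adding the 6 months base period to 15 October 2008 gives a deadline of 15 April 2009, before any tolling.
The period was tolled for 135 days by the pending related arbitration (13 January 2009 to 28 May 2009), pushing the deadline to 28 August 2009.

28 August 2009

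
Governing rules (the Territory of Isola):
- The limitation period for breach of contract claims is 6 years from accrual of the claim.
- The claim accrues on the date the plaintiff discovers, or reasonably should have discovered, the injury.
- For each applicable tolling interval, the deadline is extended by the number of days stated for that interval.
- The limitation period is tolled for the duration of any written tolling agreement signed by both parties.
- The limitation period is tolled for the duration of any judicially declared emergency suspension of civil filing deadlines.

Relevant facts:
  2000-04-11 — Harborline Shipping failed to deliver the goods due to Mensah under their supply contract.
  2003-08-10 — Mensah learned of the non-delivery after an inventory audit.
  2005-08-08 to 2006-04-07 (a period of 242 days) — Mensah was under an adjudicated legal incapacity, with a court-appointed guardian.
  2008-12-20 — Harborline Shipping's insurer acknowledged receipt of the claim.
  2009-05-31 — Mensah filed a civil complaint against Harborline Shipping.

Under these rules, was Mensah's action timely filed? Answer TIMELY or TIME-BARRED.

The claim did not accrue until Mensah discovered the injury on 2003-08-10; the 2000-04-11 act date does not start the clock under the stated rule.
Adding the 6 years base period to 2003-08-10 gives a deadline of 2009-08-10, before any tolling.
Although the plaintiff's incapacity ran from 2005-08-08 to 2006-04-07, the stated rules do not make that a tolling event, so it is disregarded.
None of the other events listed affects the running of the period under the stated rules.
Filing on 2009-05-31 beat the 2009-08-10 deadline — the action is timely.

TIMELY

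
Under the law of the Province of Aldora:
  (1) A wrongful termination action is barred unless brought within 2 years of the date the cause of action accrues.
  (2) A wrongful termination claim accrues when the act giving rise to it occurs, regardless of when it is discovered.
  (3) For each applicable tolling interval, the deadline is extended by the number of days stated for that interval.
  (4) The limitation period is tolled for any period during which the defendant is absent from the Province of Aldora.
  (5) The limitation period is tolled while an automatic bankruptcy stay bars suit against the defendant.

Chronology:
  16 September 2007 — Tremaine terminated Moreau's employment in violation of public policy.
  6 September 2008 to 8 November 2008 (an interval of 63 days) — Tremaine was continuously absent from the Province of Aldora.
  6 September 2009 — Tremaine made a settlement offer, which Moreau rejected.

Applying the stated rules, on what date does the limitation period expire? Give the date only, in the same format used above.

18 November 2009

The cause of action accrued on 16 September 2007, the date of the act.
2 years from 16 September 2007 is 16 September 2009.
Because the defendant's absence from the jurisdiction ran from 6 September 2008 to 8 November 2008, the deadline is extended by 63 days to 18 November 2009.
The other events in the timeline have no effect on the limitation period under the stated rules.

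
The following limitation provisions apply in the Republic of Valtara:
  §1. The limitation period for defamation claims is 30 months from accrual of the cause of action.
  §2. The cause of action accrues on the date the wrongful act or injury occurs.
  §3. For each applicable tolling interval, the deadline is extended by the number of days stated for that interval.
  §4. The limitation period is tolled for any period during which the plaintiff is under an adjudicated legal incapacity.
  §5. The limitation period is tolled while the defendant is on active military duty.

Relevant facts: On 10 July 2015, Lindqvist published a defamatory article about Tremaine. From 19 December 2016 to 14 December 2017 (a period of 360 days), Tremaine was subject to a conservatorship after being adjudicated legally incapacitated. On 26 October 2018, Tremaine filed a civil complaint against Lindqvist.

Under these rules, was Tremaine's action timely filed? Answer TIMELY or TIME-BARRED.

TIMELY

The claim accrued on 10 July 2015, when the wrongful act occurred.
30 months from 10 July 2015 is 10 January 2018.
The period was tolled for 360 days by the plaintiff's legal incapacity (19 December 2016 to 14 December 2017), pushing the deadline to 5 January 2019.
The 26 October 2018 filing precedes the 5 January 2019 deadline; the claim is timely.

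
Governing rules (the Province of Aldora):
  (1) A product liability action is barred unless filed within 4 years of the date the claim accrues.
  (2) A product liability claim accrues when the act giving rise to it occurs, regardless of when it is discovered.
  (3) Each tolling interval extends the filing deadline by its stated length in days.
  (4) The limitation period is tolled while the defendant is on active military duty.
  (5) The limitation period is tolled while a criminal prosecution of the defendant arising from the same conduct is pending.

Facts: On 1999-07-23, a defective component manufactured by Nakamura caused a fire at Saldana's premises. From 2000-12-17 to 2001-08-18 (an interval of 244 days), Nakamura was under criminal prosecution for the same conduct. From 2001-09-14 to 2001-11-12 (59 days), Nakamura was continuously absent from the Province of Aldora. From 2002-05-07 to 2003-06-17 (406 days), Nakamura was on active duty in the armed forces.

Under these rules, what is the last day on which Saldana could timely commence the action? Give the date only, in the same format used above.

The limitation period began to run on 1999-07-23.
The untolled deadline — 4 years after 1999-07-23 — is 2003-07-23.
The period was tolled for 244 days by the pending criminal prosecution (2000-12-17 to 2001-08-18), pushing the deadline to 2004-03-23.
The defendant's active military service from 2002-05-07 to 2003-06-17 tolled the period for 406 days, extending the deadline to 2005-05-03.
The defendant's absence from the jurisdiction from 2001-09-14 to 2001-11-12 does not toll the period, because no stated rule makes the defendant's absence a tolling event.

2005-05-03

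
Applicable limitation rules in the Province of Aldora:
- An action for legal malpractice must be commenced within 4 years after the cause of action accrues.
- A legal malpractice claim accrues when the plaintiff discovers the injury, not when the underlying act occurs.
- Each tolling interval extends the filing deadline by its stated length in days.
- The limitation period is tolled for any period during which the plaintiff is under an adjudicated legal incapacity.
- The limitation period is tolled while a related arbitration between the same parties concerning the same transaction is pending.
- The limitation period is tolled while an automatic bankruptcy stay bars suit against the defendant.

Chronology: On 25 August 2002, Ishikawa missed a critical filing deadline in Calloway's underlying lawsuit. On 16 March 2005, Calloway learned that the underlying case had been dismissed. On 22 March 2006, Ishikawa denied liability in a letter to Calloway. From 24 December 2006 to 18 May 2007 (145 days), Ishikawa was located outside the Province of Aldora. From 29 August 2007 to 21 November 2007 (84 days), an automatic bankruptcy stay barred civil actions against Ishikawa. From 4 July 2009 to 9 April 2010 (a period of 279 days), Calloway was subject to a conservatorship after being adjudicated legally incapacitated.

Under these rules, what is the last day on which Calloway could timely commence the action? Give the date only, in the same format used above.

Accrual is tied to discovery, so the period began on 16 March 2005 rather than on 25 August 2002 when the act occurred.
The untolled deadline — 4 years after 16 March 2005 — is 16 March 2009.
The period was tolled for 84 days by the automatic bankruptcy stay (29 August 2007 to 21 November 2007), pushing the deadline to 8 June 2009.
The plaintiff's legal incapacity starting 4 July 2009 came too late — the period had run on 8 June 2009 — and so does not extend the deadline.
No stated provision tolls the period for the defendant's absence, so the interval from 24 December 2006 to 18 May 2007 has no effect on the deadline.
Nothing else in the chronology tolls or restarts the period.

8 June 2009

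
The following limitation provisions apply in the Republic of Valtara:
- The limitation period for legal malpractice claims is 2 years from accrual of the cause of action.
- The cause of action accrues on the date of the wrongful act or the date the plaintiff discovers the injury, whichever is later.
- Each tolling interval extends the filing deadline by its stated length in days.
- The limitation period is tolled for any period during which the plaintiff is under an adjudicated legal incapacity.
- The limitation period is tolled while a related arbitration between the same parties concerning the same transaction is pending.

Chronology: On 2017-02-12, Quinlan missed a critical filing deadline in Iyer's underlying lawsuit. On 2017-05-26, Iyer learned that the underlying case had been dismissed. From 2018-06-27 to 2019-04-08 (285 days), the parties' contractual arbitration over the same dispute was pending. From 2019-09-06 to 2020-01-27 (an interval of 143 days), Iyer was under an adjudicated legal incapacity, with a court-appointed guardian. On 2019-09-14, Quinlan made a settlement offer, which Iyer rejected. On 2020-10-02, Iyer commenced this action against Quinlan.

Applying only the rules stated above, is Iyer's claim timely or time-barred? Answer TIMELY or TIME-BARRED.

Taking the later of the act (2017-02-12) and discovery (2017-05-26), the claim accrued on 2017-05-26.
Adding the 2 years base period to 2017-05-26 gives a deadline of 2019-05-26, before any tolling.
Because the pending related arbitration ran from 2018-06-27 to 2019-04-08, the deadline is extended by 285 days to 2020-03-06.
The plaintiff's legal incapacity from 2019-09-06 to 2020-01-27 tolled the period for 143 days, extending the deadline to 2020-07-27.
The other events in the timeline have no effect on the limitation period under the stated rules.
Filing on 2020-10-02 missed the 2020-07-27 deadline — the action is time-barred.

TIME-BARRED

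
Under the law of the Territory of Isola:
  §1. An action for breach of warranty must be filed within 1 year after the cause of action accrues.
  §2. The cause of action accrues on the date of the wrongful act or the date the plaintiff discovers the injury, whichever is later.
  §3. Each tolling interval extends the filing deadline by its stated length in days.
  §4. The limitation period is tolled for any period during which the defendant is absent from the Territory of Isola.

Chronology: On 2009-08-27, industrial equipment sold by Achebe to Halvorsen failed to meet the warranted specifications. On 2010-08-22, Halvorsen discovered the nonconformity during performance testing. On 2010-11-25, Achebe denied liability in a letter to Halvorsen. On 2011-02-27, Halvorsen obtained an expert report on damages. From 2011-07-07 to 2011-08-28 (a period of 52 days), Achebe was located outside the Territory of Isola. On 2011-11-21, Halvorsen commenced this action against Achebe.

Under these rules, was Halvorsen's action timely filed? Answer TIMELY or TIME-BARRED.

The claim accrued on 2010-08-22 — the later of the 2009-08-27 act and the 2010-08-22 discovery.
1 year from 2010-08-22 is 2011-08-22.
The defendant's absence from the jurisdiction from 2011-07-07 to 2011-08-28 tolled the period for 52 days, extending the deadline to 2011-10-13.
Nothing else in the chronology tolls or restarts the period.
Halvorsen filed on 2011-11-21, after the 2011-10-13 deadline, so the action is time-barred.

TIME-BARRED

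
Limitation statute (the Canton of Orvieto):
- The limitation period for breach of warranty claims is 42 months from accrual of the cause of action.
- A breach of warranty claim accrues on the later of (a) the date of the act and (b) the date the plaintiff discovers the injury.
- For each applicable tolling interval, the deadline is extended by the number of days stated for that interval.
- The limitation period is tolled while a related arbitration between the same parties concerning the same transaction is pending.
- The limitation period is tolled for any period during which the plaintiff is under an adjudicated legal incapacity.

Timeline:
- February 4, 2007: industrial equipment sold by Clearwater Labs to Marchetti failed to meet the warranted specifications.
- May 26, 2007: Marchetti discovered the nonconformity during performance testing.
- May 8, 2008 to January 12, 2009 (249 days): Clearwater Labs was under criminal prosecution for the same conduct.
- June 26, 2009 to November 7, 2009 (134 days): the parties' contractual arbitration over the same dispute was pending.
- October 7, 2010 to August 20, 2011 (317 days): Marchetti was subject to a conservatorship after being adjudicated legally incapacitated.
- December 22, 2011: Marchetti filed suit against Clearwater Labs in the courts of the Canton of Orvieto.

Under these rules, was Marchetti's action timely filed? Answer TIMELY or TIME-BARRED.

TIMELY

Because discovery on May 26, 2007 post-dates the February 4, 2007 act, accrual under the later-of rule falls on May 26, 2007.
Adding the 42 months base period to May 26, 2007 gives a deadline of November 26, 2010, before any tolling.
Because the pending related arbitration ran from June 26, 2009 to November 7, 2009, the deadline is extended by 134 days to April 9, 2011.
The period was tolled for 317 days by the plaintiff's legal incapacity (October 7, 2010 to August 20, 2011), pushing the deadline to February 20, 2012.
No stated provision tolls the period for a criminal prosecution, so the interval from May 8, 2008 to January 12, 2009 has no effect on the deadline.
Marchetti filed on December 22, 2011, before the February 20, 2012 deadline, so the action is timely.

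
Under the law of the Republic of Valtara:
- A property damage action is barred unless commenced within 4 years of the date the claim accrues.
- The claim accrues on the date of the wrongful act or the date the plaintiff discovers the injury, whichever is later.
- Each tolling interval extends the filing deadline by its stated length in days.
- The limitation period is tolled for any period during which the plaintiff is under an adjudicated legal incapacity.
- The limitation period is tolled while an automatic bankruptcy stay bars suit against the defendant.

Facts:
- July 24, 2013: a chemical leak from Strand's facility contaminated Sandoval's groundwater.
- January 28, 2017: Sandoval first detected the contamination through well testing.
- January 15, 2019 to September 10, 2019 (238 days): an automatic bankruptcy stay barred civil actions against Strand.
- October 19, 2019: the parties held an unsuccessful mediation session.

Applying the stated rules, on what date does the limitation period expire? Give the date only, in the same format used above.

September 23, 2021

Taking the later of the act (July 24, 2013) and discovery (January 28, 2017), the claim accrued on January 28, 2017.
4 years from January 28, 2017 is January 28, 2021.
The automatic bankruptcy stay from January 15, 2019 to September 10, 2019 tolled the period for 238 days, extending the deadline to September 23, 2021.
None of the other events listed affects the running of the period under the stated rules.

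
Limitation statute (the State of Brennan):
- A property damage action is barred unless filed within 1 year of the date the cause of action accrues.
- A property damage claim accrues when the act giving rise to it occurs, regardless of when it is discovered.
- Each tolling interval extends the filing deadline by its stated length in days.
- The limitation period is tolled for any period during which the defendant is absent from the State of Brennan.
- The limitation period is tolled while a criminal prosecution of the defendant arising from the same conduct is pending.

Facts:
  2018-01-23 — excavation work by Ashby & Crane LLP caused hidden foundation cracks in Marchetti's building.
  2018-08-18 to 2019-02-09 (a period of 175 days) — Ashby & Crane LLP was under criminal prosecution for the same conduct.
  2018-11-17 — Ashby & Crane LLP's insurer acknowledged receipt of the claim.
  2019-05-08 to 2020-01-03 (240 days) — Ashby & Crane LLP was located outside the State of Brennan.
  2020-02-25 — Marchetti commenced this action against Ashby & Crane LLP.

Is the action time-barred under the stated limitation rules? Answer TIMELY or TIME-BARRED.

TIMELY

The limitation period began to run on 2018-01-23.
Adding the 1 year base period to 2018-01-23 gives a deadline of 2019-01-23, before any tolling.
The period was tolled for 175 days by the pending criminal prosecution (2018-08-18 to 2019-02-09), pushing the deadline to 2019-07-17.
Because the defendant's absence from the jurisdiction ran from 2019-05-08 to 2020-01-03, the deadline is extended by 240 days to 2020-03-13.
Nothing else in the chronology tolls or restarts the period.
Marchetti filed on 2020-02-25, before the 2020-03-13 deadline, so the action is timely.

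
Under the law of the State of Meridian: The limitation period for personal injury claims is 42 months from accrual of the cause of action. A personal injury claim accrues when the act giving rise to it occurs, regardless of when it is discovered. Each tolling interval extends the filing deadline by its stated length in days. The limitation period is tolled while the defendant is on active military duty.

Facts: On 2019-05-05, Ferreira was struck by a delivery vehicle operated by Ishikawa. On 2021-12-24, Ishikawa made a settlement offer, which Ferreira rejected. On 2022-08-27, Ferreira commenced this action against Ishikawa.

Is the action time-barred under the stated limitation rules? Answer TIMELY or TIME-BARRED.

The limitation period began to run on 2019-05-05.
42 months from 2019-05-05 is 2022-11-05.
None of the other events listed affects the running of the period under the stated rules.
The 2022-08-27 filing precedes the 2022-11-05 deadline; the claim is timely.

TIMELY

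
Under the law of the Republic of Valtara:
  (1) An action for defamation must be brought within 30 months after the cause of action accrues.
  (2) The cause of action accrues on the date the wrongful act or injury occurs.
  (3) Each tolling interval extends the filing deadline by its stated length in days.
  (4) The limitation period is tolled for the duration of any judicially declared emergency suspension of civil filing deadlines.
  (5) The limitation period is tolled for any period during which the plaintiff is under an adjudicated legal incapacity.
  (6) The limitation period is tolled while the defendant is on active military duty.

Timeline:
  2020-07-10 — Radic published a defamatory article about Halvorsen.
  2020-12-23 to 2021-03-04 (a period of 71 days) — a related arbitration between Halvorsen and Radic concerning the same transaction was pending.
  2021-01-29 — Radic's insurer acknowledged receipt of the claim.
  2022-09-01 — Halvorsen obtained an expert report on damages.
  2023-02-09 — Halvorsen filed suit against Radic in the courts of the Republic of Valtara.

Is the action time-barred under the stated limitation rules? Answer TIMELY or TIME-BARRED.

TIME-BARRED

The limitation period began to run on 2020-07-10.
Adding the 30 months base period to 2020-07-10 gives a deadline of 2023-01-10, before any tolling.
The pending related arbitration from 2020-12-23 to 2021-03-04 does not toll the period, because no stated rule makes a pending arbitration a tolling event.
The other events in the timeline have no effect on the limitation period under the stated rules.
The 2023-02-09 filing falls after the 2023-01-10 deadline; the claim is time-barred.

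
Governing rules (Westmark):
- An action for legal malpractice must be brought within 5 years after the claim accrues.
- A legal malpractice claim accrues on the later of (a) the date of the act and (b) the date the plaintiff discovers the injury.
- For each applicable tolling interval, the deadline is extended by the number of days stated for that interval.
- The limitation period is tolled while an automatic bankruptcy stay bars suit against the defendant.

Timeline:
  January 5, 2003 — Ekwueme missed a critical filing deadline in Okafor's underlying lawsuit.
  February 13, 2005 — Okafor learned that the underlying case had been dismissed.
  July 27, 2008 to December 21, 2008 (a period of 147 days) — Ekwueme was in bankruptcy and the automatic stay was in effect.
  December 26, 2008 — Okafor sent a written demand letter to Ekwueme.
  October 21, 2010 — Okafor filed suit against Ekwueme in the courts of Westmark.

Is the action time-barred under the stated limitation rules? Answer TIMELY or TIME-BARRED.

TIME-BARRED

Taking the later of the act (January 5, 2003) and discovery (February 13, 2005), the claim accrued on February 13, 2005.
The untolled deadline — 5 years after February 13, 2005 — is February 13, 2010.
The period was tolled for 147 days by the automatic bankruptcy stay (July 27, 2008 to December 21, 2008), pushing the deadline to July 10, 2010.
The other events in the timeline have no effect on the limitation period under the stated rules.
Okafor filed on October 21, 2010, after the July 10, 2010 deadline, so the action is time-barred.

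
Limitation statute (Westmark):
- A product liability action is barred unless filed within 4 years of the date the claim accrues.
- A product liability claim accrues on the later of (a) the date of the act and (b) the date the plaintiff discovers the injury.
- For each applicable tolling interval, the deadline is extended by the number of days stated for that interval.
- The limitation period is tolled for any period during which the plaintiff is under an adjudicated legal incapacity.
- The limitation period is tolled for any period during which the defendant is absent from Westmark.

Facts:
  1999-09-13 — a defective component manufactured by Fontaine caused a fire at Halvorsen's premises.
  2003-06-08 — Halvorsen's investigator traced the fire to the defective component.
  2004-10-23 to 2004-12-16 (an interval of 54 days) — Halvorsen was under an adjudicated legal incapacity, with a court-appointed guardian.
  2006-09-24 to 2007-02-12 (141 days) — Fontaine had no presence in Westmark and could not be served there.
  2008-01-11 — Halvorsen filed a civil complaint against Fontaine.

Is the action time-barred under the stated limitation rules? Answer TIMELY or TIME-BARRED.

TIME-BARRED

Taking the later of the act (1999-09-13) and discovery (2003-06-08), the claim accrued on 2003-06-08.
4 years from 2003-06-08 is 2007-06-08.
Because the plaintiff's legal incapacity ran from 2004-10-23 to 2004-12-16, the deadline is extended by 54 days to 2007-08-01.
The period was tolled for 141 days by the defendant's absence from the jurisdiction (2006-09-24 to 2007-02-12), pushing the deadline to 2007-12-20.
Filing on 2008-01-11 missed the 2007-12-20 deadline — the action is time-barred.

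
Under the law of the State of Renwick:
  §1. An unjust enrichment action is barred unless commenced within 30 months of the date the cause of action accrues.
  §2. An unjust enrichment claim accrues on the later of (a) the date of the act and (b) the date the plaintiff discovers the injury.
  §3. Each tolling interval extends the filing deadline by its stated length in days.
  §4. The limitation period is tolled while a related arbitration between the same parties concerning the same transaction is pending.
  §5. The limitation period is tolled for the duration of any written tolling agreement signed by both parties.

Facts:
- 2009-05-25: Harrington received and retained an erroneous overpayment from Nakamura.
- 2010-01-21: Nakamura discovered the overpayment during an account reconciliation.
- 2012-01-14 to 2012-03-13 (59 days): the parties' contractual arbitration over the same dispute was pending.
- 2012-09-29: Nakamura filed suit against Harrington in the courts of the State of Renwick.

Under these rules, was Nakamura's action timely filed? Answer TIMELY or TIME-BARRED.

TIME-BARRED

The claim accrued on 2010-01-21 — the later of the 2009-05-25 act and the 2010-01-21 discovery.
30 months from 2010-01-21 is 2012-07-21.
The pending related arbitration from 2012-01-14 to 2012-03-13 tolled the period for 59 days, extending the deadline to 2012-09-18.
Filing on 2012-09-29 missed the 2012-09-18 deadline — the action is time-barred.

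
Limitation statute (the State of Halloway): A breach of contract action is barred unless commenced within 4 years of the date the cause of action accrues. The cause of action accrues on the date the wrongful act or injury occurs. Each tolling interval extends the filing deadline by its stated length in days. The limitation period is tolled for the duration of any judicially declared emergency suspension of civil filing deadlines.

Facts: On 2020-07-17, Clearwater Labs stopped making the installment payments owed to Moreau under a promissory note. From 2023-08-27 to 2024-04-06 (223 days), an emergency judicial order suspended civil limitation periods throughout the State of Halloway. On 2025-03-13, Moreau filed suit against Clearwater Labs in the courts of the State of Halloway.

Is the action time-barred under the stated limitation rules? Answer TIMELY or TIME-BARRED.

The cause of action accrued on 2020-07-17, the date of the act.
4 years from 2020-07-17 is 2024-07-17.
The emergency suspension of filing deadlines from 2023-08-27 to 2024-04-06 tolled the period for 223 days, extending the deadline to 2025-02-25.
The 2025-03-13 filing falls after the 2025-02-25 deadline; the claim is time-barred.

TIME-BARRED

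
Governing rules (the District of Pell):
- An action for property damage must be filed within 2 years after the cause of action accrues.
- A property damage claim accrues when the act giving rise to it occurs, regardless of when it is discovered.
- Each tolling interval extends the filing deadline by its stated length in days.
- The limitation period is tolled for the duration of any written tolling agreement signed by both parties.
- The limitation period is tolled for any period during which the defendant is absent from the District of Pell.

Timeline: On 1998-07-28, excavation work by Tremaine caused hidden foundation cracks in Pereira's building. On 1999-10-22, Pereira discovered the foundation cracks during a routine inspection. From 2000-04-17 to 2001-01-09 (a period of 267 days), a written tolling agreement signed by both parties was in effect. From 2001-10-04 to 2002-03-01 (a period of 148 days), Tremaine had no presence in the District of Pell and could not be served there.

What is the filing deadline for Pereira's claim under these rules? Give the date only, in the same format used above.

2001-04-21

The claim accrued on 1998-07-28, when the wrongful act occurred; under the stated occurrence rule the 1999-10-22 discovery does not delay accrual.
Adding the 2 years base period to 1998-07-28 gives a deadline of 2000-07-28, before any tolling.
Because the written tolling agreement ran from 2000-04-17 to 2001-01-09, the deadline is extended by 267 days to 2001-04-21.
The defendant's absence from the jurisdiction starting 2001-10-04 came too late — the period had run on 2001-04-21 — and so does not extend the deadline.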